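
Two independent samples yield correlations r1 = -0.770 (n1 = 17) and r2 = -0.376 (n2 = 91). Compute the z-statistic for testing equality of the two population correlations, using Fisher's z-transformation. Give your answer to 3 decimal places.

Fisher z-transforms: z1 = atanh(-0.770) = -1.020328, z2 = atanh(-0.376) = -0.395393; difference d = -0.624935
Var(d) = 1/14 + 1/88 = 0.0714286 + 0.0113636 = 0.0827922
z = d/√Var(d) = -0.624935 / √0.0827922 = -0.624935 / 0.287736 = -2.172

-2.172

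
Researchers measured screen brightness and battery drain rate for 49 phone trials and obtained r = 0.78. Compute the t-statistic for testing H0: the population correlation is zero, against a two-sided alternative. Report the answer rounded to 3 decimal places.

8.545

t = r·√(n−2) / √(1−r²) with r = 0.78, n = 49
  = 0.78·√47 / √(1 − 0.6084)
  = 0.78·6.855655 / 0.625780
  = 5.347411 / 0.625780 = 8.545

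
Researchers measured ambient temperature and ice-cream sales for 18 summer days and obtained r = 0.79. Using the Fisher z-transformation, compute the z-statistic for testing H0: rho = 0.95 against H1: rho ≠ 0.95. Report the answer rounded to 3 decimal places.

-2.945

Fisher z: atanh(0.79) = 1.071432, atanh(0.95) = 1.831781
z = (z_r − z_0)·√(n−3) = (1.071432 − 1.831781)·√15 = -0.760349 · 3.872983 = -2.945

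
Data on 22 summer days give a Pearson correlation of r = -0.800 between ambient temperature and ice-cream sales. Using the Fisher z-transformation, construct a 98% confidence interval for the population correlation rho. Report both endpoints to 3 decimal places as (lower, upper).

(-0.926, -0.512)

z_r = atanh(-0.800) = -1.098612;  SE = 1/√(n−3) = 1/√19 = 0.229416
z-limits: -1.098612 ± 2.326·0.229416 = -1.098612 ± 0.533622 = [-1.632234, -0.564990]
ρ-limits: (tanh -1.632234, tanh -0.564990) = (-0.926, -0.512)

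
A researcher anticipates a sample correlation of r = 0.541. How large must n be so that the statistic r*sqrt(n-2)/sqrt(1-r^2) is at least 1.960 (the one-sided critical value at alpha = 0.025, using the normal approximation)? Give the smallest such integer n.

r√(n−2)/√(1−r²) ≥ 1.960  ⇔  n−2 ≥ (1.960)²·(1−r²)/r²
(1−r²)/r² = (1−0.292681)/0.292681 = 2.4167
n ≥ 2 + 3.8416·2.4167 = 2 + 9.2840 = 11.2840
⌈11.2840⌉ = 12

12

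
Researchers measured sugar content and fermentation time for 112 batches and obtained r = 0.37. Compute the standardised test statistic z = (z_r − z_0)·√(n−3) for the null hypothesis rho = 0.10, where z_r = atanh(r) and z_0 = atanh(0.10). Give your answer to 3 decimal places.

z_r = atanh(0.37) = 0.388423,  z_0 = atanh(0.10) = 0.100335
SE = 1/√(n−3) = 1/√109 = 0.095783
z = (z_r − z_0)/SE = (0.388423 − 0.100335) / 0.095783 = 0.288088 / 0.095783 = 3.008

3.008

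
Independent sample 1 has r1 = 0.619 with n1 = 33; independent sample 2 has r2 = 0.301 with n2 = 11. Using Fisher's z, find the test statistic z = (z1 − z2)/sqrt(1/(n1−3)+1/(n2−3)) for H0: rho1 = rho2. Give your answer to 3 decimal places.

z1 = atanh(0.619) = 0.723382,  z2 = atanh(0.301) = 0.310619
SE = √(1/(n1−3) + 1/(n2−3)) = √(1/30 + 1/8) = √(0.0333333 + 0.1250000) = √0.1583333 = 0.397911
z = (z1 − z2)/SE = (0.723382 − 0.310619) / 0.397911 = 0.412763 / 0.397911 = 1.037

1.037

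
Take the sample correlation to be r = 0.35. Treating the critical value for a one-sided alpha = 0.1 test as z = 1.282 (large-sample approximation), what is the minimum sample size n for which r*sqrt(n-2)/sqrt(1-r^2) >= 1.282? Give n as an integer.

14

r√(n−2)/√(1−r²) ≥ 1.282  ⇔  n−2 ≥ (1.282)²·(1−r²)/r²
(1−r²)/r² = (1−0.1225)/0.1225 = 7.1633
n ≥ 2 + 1.643524·7.1633 = 2 + 11.7731 = 13.7731
⌈13.7731⌉ = 14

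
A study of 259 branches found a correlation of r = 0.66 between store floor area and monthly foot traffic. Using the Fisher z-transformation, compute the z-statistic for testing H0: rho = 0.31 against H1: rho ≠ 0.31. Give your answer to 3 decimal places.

7.556

z_r = atanh(0.66) = 0.792814,  z_0 = atanh(0.31) = 0.320545
SE = 1/√(n−3) = 1/√256 = 0.062500
z = (z_r − z_0)/SE = (0.792814 − 0.320545) / 0.062500 = 0.472269 / 0.062500 = 7.556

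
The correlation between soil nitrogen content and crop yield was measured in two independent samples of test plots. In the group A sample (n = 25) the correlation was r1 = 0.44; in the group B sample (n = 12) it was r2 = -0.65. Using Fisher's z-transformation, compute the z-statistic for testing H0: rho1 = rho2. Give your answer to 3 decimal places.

z1 = atanh(0.44) = 0.472231,  z2 = atanh(-0.65) = -0.775299
SE = √(1/(n1−3) + 1/(n2−3)) = √(1/22 + 1/9) = √(0.0454545 + 0.1111111) = √0.1565656 = 0.395684
z = (z1 − z2)/SE = (0.472231 − (-0.775299)) / 0.395684 = 1.247530 / 0.395684 = 3.153

3.153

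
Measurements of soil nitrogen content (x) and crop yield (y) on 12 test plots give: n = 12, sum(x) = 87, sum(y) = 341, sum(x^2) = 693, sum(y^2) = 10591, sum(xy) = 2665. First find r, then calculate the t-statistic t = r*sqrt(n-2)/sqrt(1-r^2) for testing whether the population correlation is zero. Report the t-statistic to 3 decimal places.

4.430

Numerator: nΣxy − (Σx)(Σy) = 12·2665 − (87)(341) = 2313
Denominator: √[(nΣx²−(Σx)²)(nΣy²−(Σy)²)]
  nΣx²−(Σx)² = 12·693 − 7569 = 747;  nΣy²−(Σy)² = 12·10591 − 116281 = 10811
  √(747·10811) = √8075817 = 2841.7982
r = 2313 / 2841.7982 = 0.8139
t = r·√(n−2)/√(1−r²) = 0.8139·√10 / √(1−0.662433) = 2.573778 / 0.581005 = 4.430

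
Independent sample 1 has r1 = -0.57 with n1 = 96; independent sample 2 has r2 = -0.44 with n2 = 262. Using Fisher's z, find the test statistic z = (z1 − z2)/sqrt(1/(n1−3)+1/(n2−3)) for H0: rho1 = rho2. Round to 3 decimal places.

-1.450

z1 = atanh(-0.57) = -0.647523,  z2 = atanh(-0.44) = -0.472231
SE = √(1/(n1−3) + 1/(n2−3)) = √(1/93 + 1/259) = √(0.0107527 + 0.0038610) = √0.0146137 = 0.120887
z = (z1 − z2)/SE = (-0.647523 − (-0.472231)) / 0.120887 = -0.175292 / 0.120887 = -1.450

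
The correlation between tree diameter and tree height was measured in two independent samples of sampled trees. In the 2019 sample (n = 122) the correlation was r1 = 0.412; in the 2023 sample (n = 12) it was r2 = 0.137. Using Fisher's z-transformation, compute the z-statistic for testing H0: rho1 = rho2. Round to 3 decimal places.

Fisher z-transforms: z1 = atanh(0.412) = 0.438018, z2 = atanh(0.137) = 0.137867; difference d = 0.300151
Var(d) = 1/119 + 1/9 = 0.0084034 + 0.1111111 = 0.1195145
z = d/√Var(d) = 0.300151 / √0.1195145 = 0.300151 / 0.345709 = 0.868

0.868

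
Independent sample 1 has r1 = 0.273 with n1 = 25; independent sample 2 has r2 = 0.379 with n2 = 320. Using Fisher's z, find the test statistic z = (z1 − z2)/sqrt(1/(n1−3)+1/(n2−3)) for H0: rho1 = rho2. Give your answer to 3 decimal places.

-0.539

Fisher z-transforms: z1 = atanh(0.273) = 0.280103, z2 = atanh(0.379) = 0.398891; difference d = -0.118788
Var(d) = 1/22 + 1/317 = 0.0454545 + 0.0031546 = 0.0486091
z = d/√Var(d) = -0.118788 / √0.0486091 = -0.118788 / 0.220475 = -0.539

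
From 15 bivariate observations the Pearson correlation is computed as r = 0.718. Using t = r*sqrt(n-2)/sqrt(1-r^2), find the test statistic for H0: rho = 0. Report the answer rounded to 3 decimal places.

t = r·√(n−2) / √(1−r²) with r = 0.718, n = 15
  = 0.718·√13 / √(1 − 0.515524)
  = 0.718·3.605551 / 0.696043
  = 2.588786 / 0.696043 = 3.719

3.719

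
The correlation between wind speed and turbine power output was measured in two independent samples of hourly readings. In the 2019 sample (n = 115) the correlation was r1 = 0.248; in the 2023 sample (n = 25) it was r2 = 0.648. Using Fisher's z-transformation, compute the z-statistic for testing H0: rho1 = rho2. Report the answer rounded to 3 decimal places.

-2.224

Fisher z-transforms: z1 = atanh(0.248) = 0.253281, z2 = atanh(0.648) = 0.771843; difference d = -0.518562
Var(d) = 1/112 + 1/22 = 0.0089286 + 0.0454545 = 0.0543831
z = d/√Var(d) = -0.518562 / √0.0543831 = -0.518562 / 0.233202 = -2.224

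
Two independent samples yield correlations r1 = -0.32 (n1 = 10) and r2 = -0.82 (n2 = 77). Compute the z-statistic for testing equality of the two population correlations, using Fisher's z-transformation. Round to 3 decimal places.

Fisher z-transforms: z1 = atanh(-0.32) = -0.331647, z2 = atanh(-0.82) = -1.156817; difference d = 0.825170
Var(d) = 1/7 + 1/74 = 0.1428571 + 0.0135135 = 0.1563706
z = d/√Var(d) = 0.825170 / √0.1563706 = 0.825170 / 0.395437 = 2.087

2.087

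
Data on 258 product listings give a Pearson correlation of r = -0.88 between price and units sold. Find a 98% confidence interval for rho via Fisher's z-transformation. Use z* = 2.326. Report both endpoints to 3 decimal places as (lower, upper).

(-0.909, -0.843)

Fisher z: z_r = atanh(r) = ½·ln((1+(-0.88))/(1−(-0.88))) = -1.375768
SE(z) = 1/√(n−3) = 1/√255 = 0.062622
98% ⇒ z* = 2.326; margin = 2.326·0.062622 = 0.145659
CI on z-scale: (-1.521427, -1.230109)
Back-transform: tanh(-1.521427) = -0.908946, tanh(-1.230109) = -0.842611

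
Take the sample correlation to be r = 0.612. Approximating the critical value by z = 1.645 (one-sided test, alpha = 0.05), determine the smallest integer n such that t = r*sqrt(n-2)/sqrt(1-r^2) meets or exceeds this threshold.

r√(n−2)/√(1−r²) ≥ 1.645  ⇔  n−2 ≥ (1.645)²·(1−r²)/r²
(1−r²)/r² = (1−0.374544)/0.374544 = 1.6699
n ≥ 2 + 2.706025·1.6699 = 2 + 4.5188 = 6.5188
⌈6.5188⌉ = 7

7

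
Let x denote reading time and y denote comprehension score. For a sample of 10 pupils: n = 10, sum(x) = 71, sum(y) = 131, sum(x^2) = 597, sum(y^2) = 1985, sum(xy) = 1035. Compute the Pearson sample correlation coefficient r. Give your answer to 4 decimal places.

S_xy = nΣxy − ΣxΣy = 10·1035 − 71·131 = 10350 − 9301 = 1049
S_xx = nΣx² − (Σx)² = 10·597 − 71² = 5970 − 5041 = 929
S_yy = nΣy² − (Σy)² = 10·1985 − 131² = 19850 − 17161 = 2689
r = S_xy / √(S_xx·S_yy) = 1049 / √(929·2689) = 1049 / √2498081 = 1049 / 1580.5319 = 0.6637

0.6637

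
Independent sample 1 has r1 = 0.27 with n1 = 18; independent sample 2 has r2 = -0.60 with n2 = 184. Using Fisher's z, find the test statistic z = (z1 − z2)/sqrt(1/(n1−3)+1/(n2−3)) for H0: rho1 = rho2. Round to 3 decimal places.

3.610

Fisher z-transforms: z1 = atanh(0.27) = 0.276864, z2 = atanh(-0.60) = -0.693147; difference d = 0.970011
Var(d) = 1/15 + 1/181 = 0.0666667 + 0.0055249 = 0.0721916
z = d/√Var(d) = 0.970011 / √0.0721916 = 0.970011 / 0.268685 = 3.610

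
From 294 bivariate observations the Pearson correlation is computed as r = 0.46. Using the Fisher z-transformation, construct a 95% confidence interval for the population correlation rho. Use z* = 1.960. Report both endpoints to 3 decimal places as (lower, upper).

z_r = atanh(0.46) = 0.497311;  SE = 1/√(n−3) = 1/√291 = 0.058621
z-limits: 0.497311 ± 1.960·0.058621 = 0.497311 ± 0.114897 = [0.382414, 0.612208]
ρ-limits: (tanh 0.382414, tanh 0.612208) = (0.365, 0.546)

(0.365, 0.546)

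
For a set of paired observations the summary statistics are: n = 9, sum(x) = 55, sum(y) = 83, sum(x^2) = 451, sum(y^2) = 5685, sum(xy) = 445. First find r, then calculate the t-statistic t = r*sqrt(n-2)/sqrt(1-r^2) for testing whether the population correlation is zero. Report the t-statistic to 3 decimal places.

-0.220

S_xy = nΣxy − ΣxΣy = 9·445 − 55·83 = 4005 − 4565 = -560
S_xx = nΣx² − (Σx)² = 9·451 − 55² = 4059 − 3025 = 1034
S_yy = nΣy² − (Σy)² = 9·5685 − 83² = 51165 − 6889 = 44276
r = S_xy / √(S_xx·S_yy) = -560 / √(1034·44276) = -560 / √45781384 = -560 / 6766.1942 = -0.0828
t = r·√(n−2)/√(1−r²) = -0.0828·√7 / √(1−0.006856) = -0.219068 / 0.996566 = -0.220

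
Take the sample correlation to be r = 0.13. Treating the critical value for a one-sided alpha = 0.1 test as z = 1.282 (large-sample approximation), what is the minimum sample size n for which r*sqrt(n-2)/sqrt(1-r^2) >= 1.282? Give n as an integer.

98

Need r·√(n−2)/√(1−r²) ≥ 1.282
√(n−2) ≥ 1.282·√(1−0.0169) / 0.13 = 1.282·0.991514 / 0.13 = 9.7779
n−2 ≥ 95.6073  ⇒  n ≥ 97.6073
Smallest integer n = 98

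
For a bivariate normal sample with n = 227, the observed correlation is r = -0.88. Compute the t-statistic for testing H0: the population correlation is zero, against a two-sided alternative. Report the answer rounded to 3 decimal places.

-27.791

1 − r² = 1 − 0.7744 = 0.2256;  √(1−r²) = 0.474974
√(n−2) = √225 = 15.000000
t = r·√(n−2)/√(1−r²) = -0.88 · 15.000000 / 0.474974 = -27.791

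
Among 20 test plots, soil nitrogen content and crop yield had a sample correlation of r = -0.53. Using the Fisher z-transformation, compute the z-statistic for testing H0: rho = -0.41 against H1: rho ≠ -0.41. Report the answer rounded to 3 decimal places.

z_r = atanh(-0.53) = -0.590145,  z_0 = atanh(-0.41) = -0.435611
SE = 1/√(n−3) = 1/√17 = 0.242536
z = (z_r − z_0)/SE = (-0.590145 − (-0.435611)) / 0.242536 = -0.154534 / 0.242536 = -0.637

-0.637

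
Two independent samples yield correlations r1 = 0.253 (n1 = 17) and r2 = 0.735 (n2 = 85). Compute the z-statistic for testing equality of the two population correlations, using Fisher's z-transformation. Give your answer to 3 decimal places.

Fisher z-transforms: z1 = atanh(0.253) = 0.258615, z2 = atanh(0.735) = 0.939516; difference d = -0.680901
Var(d) = 1/14 + 1/82 = 0.0714286 + 0.0121951 = 0.0836237
z = d/√Var(d) = -0.680901 / √0.0836237 = -0.680901 / 0.289178 = -2.355

-2.355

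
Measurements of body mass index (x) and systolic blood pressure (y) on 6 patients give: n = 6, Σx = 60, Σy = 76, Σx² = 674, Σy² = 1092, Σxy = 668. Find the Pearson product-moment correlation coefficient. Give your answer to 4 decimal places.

-0.9404

Numerator: nΣxy − (Σx)(Σy) = 6·668 − (60)(76) = -552
Denominator: √[(nΣx²−(Σx)²)(nΣy²−(Σy)²)]
  nΣx²−(Σx)² = 6·674 − 3600 = 444;  nΣy²−(Σy)² = 6·1092 − 5776 = 776
  √(444·776) = √344544 = 586.9787
r = -552 / 586.9787 = -0.9404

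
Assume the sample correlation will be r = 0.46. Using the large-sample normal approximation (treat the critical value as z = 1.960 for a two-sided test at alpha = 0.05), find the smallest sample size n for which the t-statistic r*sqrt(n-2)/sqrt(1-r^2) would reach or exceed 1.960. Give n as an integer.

r√(n−2)/√(1−r²) ≥ 1.960  ⇔  n−2 ≥ (1.960)²·(1−r²)/r²
(1−r²)/r² = (1−0.2116)/0.2116 = 3.7259
n ≥ 2 + 3.8416·3.7259 = 2 + 14.3134 = 16.3134
⌈16.3134⌉ = 17

17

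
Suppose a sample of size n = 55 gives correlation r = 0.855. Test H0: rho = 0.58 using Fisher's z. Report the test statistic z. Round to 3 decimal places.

Fisher z: atanh(0.855) = 1.274453, atanh(0.58) = 0.662463
z = (z_r − z_0)·√(n−3) = (1.274453 − 0.662463)·√52 = 0.611990 · 7.211103 = 4.413

4.413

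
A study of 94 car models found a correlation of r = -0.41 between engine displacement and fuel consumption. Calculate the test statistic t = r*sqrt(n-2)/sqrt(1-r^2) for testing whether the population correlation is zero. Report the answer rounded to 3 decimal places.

-4.312

1 − r² = 1 − 0.1681 = 0.8319;  √(1−r²) = 0.912086
√(n−2) = √92 = 9.591663
t = r·√(n−2)/√(1−r²) = -0.41 · 9.591663 / 0.912086 = -4.312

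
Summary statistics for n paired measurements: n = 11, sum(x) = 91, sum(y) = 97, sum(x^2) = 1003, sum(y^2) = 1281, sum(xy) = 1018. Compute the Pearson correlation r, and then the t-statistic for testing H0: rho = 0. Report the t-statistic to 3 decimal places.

2.639

S_xy = nΣxy − ΣxΣy = 11·1018 − 91·97 = 11198 − 8827 = 2371
S_xx = nΣx² − (Σx)² = 11·1003 − 91² = 11033 − 8281 = 2752
S_yy = nΣy² − (Σy)² = 11·1281 − 97² = 14091 − 9409 = 4682
r = S_xy / √(S_xx·S_yy) = 2371 / √(2752·4682) = 2371 / √12884864 = 2371 / 3589.5493 = 0.6605
t = r·√(n−2)/√(1−r²) = 0.6605·√9 / √(1−0.436260) = 1.981500 / 0.750826 = 2.639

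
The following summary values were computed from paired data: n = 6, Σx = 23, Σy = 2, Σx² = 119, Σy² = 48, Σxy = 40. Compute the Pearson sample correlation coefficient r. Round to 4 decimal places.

0.8464

Numerator: nΣxy − (Σx)(Σy) = 6·40 − (23)(2) = 194
Denominator: √[(nΣx²−(Σx)²)(nΣy²−(Σy)²)]
  nΣx²−(Σx)² = 6·119 − 529 = 185;  nΣy²−(Σy)² = 6·48 − 4 = 284
  √(185·284) = √52540 = 229.2161
r = 194 / 229.2161 = 0.8464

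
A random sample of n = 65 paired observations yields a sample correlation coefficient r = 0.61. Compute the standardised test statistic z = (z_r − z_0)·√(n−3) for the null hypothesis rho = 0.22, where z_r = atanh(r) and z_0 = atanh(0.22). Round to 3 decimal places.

Fisher z: atanh(0.61) = 0.708921, atanh(0.22) = 0.223656
z = (z_r − z_0)·√(n−3) = (0.708921 − 0.223656)·√62 = 0.485265 · 7.874008 = 3.821

3.821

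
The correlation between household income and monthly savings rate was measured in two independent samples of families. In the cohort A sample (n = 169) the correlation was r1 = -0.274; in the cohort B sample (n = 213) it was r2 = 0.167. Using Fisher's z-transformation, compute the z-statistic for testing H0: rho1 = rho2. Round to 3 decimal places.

Fisher z-transforms: z1 = atanh(-0.274) = -0.281183, z2 = atanh(0.167) = 0.168579; difference d = -0.449762
Var(d) = 1/166 + 1/210 = 0.0060241 + 0.0047619 = 0.0107860
z = d/√Var(d) = -0.449762 / √0.0107860 = -0.449762 / 0.103856 = -4.331

-4.331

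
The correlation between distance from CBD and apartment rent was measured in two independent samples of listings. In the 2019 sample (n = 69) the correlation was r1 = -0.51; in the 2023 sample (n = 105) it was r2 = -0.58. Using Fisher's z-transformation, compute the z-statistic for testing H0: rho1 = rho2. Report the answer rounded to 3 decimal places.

0.631

z1 = atanh(-0.51) = -0.562730,  z2 = atanh(-0.58) = -0.662463
SE = √(1/(n1−3) + 1/(n2−3)) = √(1/66 + 1/102) = √(0.0151515 + 0.0098039) = √0.0249554 = 0.157973
z = (z1 − z2)/SE = (-0.562730 − (-0.662463)) / 0.157973 = 0.099733 / 0.157973 = 0.631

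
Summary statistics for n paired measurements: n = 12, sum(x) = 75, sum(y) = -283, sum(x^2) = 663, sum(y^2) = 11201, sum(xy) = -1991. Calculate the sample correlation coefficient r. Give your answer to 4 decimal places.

S_xy = nΣxy − ΣxΣy = 12·(-1991) − 75·(-283) = -23892 − (-21225) = -2667
S_xx = nΣx² − (Σx)² = 12·663 − 75² = 7956 − 5625 = 2331
S_yy = nΣy² − (Σy)² = 12·11201 − (-283)² = 134412 − 80089 = 54323
r = S_xy / √(S_xx·S_yy) = -2667 / √(2331·54323) = -2667 / √126626913 = -2667 / 11252.8624 = -0.2370

-0.2370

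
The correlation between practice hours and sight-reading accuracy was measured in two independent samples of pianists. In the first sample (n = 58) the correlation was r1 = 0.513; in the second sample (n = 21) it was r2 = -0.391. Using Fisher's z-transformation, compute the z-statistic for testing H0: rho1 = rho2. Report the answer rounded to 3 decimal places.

z1 = atanh(0.513) = 0.566793,  z2 = atanh(-0.391) = -0.412980
SE = √(1/(n1−3) + 1/(n2−3)) = √(1/55 + 1/18) = √(0.0181818 + 0.0555556) = √0.0737374 = 0.271546
z = (z1 − z2)/SE = (0.566793 − (-0.412980)) / 0.271546 = 0.979773 / 0.271546 = 3.608

3.608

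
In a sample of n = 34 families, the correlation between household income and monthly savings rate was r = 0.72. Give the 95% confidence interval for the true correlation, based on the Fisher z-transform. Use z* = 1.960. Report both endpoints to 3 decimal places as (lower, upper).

(0.505, 0.851)

Fisher z: z_r = atanh(r) = ½·ln((1+0.72)/(1−0.72)) = 0.907645
SE(z) = 1/√(n−3) = 1/√31 = 0.179605
95% ⇒ z* = 1.960; margin = 1.960·0.179605 = 0.352026
CI on z-scale: (0.555619, 1.259671)
Back-transform: tanh(0.555619) = 0.504720, tanh(1.259671) = 0.850973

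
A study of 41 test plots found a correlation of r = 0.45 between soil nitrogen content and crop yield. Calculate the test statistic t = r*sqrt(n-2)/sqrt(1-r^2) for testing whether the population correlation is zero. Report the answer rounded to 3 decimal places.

3.147

1 − r² = 1 − 0.2025 = 0.7975;  √(1−r²) = 0.893029
√(n−2) = √39 = 6.244998
t = r·√(n−2)/√(1−r²) = 0.45 · 6.244998 / 0.893029 = 3.147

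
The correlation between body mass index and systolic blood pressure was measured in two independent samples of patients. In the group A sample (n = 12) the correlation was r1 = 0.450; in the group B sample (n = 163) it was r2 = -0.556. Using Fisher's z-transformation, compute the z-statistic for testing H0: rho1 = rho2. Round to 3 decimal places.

3.245

Fisher z-transforms: z1 = atanh(0.450) = 0.484700, z2 = atanh(-0.556) = -0.627025; difference d = 1.111725
Var(d) = 1/9 + 1/160 = 0.1111111 + 0.0062500 = 0.1173611
z = d/√Var(d) = 1.111725 / √0.1173611 = 1.111725 / 0.342580 = 3.245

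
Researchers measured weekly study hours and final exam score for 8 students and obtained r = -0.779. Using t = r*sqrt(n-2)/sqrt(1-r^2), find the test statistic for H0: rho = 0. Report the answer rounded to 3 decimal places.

1 − r² = 1 − 0.606841 = 0.393159;  √(1−r²) = 0.627024
√(n−2) = √6 = 2.449490
t = r·√(n−2)/√(1−r²) = -0.779 · 2.449490 / 0.627024 = -3.043

-3.043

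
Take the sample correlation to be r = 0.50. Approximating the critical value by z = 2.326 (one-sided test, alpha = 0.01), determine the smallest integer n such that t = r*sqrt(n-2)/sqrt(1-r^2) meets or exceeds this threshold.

Need r·√(n−2)/√(1−r²) ≥ 2.326
√(n−2) ≥ 2.326·√(1−0.2500) / 0.50 = 2.326·0.866025 / 0.50 = 4.0287
n−2 ≥ 16.2304  ⇒  n ≥ 18.2304
Smallest integer n = 19

19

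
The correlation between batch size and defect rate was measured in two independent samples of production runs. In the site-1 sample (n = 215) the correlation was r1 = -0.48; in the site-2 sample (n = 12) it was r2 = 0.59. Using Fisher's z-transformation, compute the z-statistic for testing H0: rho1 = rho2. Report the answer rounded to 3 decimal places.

-3.528

Fisher z-transforms: z1 = atanh(-0.48) = -0.522984, z2 = atanh(0.59) = 0.677666; difference d = -1.200650
Var(d) = 1/212 + 1/9 = 0.0047170 + 0.1111111 = 0.1158281
z = d/√Var(d) = -1.200650 / √0.1158281 = -1.200650 / 0.340335 = -3.528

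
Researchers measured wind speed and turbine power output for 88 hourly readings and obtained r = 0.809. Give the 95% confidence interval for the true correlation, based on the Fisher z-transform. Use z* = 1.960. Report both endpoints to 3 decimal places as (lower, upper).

(0.722, 0.871)

Fisher z: z_r = atanh(r) = ½·ln((1+0.809)/(1−0.809)) = 1.124128
SE(z) = 1/√(n−3) = 1/√85 = 0.108465
95% ⇒ z* = 1.960; margin = 1.960·0.108465 = 0.212591
CI on z-scale: (0.911537, 1.336719)
Back-transform: tanh(0.911537) = 0.721869, tanh(1.336719) = 0.870882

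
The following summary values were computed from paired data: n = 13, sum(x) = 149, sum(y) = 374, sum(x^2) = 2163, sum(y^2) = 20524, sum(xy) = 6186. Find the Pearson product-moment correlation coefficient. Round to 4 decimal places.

0.9009

S_xy = nΣxy − ΣxΣy = 13·6186 − 149·374 = 80418 − 55726 = 24692
S_xx = nΣx² − (Σx)² = 13·2163 − 149² = 28119 − 22201 = 5918
S_yy = nΣy² − (Σy)² = 13·20524 − 374² = 266812 − 139876 = 126936
r = S_xy / √(S_xx·S_yy) = 24692 / √(5918·126936) = 24692 / √751207248 = 24692 / 27408.1602 = 0.9009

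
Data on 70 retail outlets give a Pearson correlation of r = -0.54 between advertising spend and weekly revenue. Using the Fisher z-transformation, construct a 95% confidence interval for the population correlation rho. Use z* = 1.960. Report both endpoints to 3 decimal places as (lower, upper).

Fisher z: z_r = atanh(r) = ½·ln((1+(-0.54))/(1−(-0.54))) = -0.604156
SE(z) = 1/√(n−3) = 1/√67 = 0.122169
95% ⇒ z* = 1.960; margin = 1.960·0.122169 = 0.239451
CI on z-scale: (-0.843607, -0.364705)
Back-transform: tanh(-0.843607) = -0.687715, tanh(-0.364705) = -0.349352

(-0.688, -0.349)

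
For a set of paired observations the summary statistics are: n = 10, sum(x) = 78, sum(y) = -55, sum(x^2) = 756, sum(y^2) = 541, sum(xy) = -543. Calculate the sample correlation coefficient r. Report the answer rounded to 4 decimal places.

S_xy = nΣxy − ΣxΣy = 10·(-543) − 78·(-55) = -5430 − (-4290) = -1140
S_xx = nΣx² − (Σx)² = 10·756 − 78² = 7560 − 6084 = 1476
S_yy = nΣy² − (Σy)² = 10·541 − (-55)² = 5410 − 3025 = 2385
r = S_xy / √(S_xx·S_yy) = -1140 / √(1476·2385) = -1140 / √3520260 = -1140 / 1876.2356 = -0.6076

-0.6076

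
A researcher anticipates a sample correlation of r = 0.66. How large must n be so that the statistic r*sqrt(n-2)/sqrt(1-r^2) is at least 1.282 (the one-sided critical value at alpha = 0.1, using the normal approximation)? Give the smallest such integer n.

5

Need r·√(n−2)/√(1−r²) ≥ 1.282
√(n−2) ≥ 1.282·√(1−0.4356) / 0.66 = 1.282·0.751266 / 0.66 = 1.4593
n−2 ≥ 2.1296  ⇒  n ≥ 4.1296
Smallest integer n = 5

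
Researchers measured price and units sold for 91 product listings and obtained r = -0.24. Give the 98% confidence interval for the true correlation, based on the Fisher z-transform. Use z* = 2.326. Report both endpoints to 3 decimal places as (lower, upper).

Fisher z: z_r = atanh(r) = ½·ln((1+(-0.24))/(1−(-0.24))) = -0.244774
SE(z) = 1/√(n−3) = 1/√88 = 0.106600
98% ⇒ z* = 2.326; margin = 2.326·0.106600 = 0.247952
CI on z-scale: (-0.492726, 0.003178)
Back-transform: tanh(-0.492726) = -0.456377, tanh(0.003178) = 0.003178

(-0.456, 0.003)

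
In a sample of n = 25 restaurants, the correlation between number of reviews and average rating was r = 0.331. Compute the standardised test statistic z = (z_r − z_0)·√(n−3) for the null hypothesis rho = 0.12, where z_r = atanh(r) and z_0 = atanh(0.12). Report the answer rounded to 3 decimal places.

z_r = atanh(0.331) = 0.343951,  z_0 = atanh(0.12) = 0.120581
SE = 1/√(n−3) = 1/√22 = 0.213201
z = (z_r − z_0)/SE = (0.343951 − 0.120581) / 0.213201 = 0.223370 / 0.213201 = 1.048

1.048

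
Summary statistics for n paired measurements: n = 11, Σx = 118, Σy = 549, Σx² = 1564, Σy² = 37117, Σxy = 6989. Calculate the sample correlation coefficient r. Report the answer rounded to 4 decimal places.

0.6461

S_xy = nΣxy − ΣxΣy = 11·6989 − 118·549 = 76879 − 64782 = 12097
S_xx = nΣx² − (Σx)² = 11·1564 − 118² = 17204 − 13924 = 3280
S_yy = nΣy² − (Σy)² = 11·37117 − 549² = 408287 − 301401 = 106886
r = S_xy / √(S_xx·S_yy) = 12097 / √(3280·106886) = 12097 / √350586080 = 12097 / 18723.9440 = 0.6461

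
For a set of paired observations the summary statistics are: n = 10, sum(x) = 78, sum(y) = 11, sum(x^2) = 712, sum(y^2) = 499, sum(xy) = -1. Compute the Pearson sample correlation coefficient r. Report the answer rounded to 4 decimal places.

-0.3865

Numerator: nΣxy − (Σx)(Σy) = 10·(-1) − (78)(11) = -868
Denominator: √[(nΣx²−(Σx)²)(nΣy²−(Σy)²)]
  nΣx²−(Σx)² = 10·712 − 6084 = 1036;  nΣy²−(Σy)² = 10·499 − 121 = 4869
  √(1036·4869) = √5044284 = 2245.9484
r = -868 / 2245.9484 = -0.3865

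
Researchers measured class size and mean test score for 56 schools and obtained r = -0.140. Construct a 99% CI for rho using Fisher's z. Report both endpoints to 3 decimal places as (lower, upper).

(-0.458, 0.210)

Fisher z: z_r = atanh(r) = ½·ln((1+(-0.140))/(1−(-0.140))) = -0.140926
SE(z) = 1/√(n−3) = 1/√53 = 0.137361
99% ⇒ z* = 2.576; margin = 2.576·0.137361 = 0.353842
CI on z-scale: (-0.494768, 0.212916)
Back-transform: tanh(-0.494768) = -0.457993, tanh(0.212916) = 0.209756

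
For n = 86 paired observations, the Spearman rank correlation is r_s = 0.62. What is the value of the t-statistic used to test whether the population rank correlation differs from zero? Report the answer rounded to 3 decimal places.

7.242

1 − r_s² = 1 − 0.3844 = 0.6156;  √(1−r_s²) = 0.784602
√(n−2) = √84 = 9.165151
t = r_s·√(n−2)/√(1−r_s²) = 0.62 · 9.165151 / 0.784602 = 7.242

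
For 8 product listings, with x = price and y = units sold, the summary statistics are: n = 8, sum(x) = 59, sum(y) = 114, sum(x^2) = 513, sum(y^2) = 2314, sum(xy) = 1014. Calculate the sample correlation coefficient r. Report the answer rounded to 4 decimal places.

Numerator: nΣxy − (Σx)(Σy) = 8·1014 − (59)(114) = 1386
Denominator: √[(nΣx²−(Σx)²)(nΣy²−(Σy)²)]
  nΣx²−(Σx)² = 8·513 − 3481 = 623;  nΣy²−(Σy)² = 8·2314 − 12996 = 5516
  √(623·5516) = √3436468 = 1853.7713
r = 1386 / 1853.7713 = 0.7477

0.7477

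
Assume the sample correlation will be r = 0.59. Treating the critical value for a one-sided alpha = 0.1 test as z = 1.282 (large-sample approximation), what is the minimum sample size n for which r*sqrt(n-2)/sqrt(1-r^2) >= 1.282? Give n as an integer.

Need r·√(n−2)/√(1−r²) ≥ 1.282
√(n−2) ≥ 1.282·√(1−0.3481) / 0.59 = 1.282·0.807403 / 0.59 = 1.7544
n−2 ≥ 3.0779  ⇒  n ≥ 5.0779
Smallest integer n = 6

6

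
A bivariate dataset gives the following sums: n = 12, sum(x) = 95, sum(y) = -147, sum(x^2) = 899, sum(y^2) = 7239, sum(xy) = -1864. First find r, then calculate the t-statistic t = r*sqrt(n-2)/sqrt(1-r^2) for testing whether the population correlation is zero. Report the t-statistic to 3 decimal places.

-3.986

Numerator: nΣxy − (Σx)(Σy) = 12·(-1864) − (95)(-147) = -8403
Denominator: √[(nΣx²−(Σx)²)(nΣy²−(Σy)²)]
  nΣx²−(Σx)² = 12·899 − 9025 = 1763;  nΣy²−(Σy)² = 12·7239 − 21609 = 65259
  √(1763·65259) = √115051617 = 10726.2117
r = -8403 / 10726.2117 = -0.7834
t = r·√(n−2)/√(1−r²) = -0.7834·√10 / √(1−0.613716) = -2.477328 / 0.621517 = -3.986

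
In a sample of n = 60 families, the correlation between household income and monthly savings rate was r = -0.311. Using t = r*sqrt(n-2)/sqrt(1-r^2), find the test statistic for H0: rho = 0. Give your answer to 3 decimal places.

-2.492

t = r·√(n−2) / √(1−r²) with r = -0.311, n = 60
  = -0.311·√58 / √(1 − 0.096721)
  = -0.311·7.615773 / 0.950410
  = -2.368505 / 0.950410 = -2.492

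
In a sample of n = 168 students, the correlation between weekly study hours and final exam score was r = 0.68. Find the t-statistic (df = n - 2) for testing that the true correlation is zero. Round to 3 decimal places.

11.949

1 − r² = 1 − 0.4624 = 0.5376;  √(1−r²) = 0.733212
√(n−2) = √166 = 12.884099
t = r·√(n−2)/√(1−r²) = 0.68 · 12.884099 / 0.733212 = 11.949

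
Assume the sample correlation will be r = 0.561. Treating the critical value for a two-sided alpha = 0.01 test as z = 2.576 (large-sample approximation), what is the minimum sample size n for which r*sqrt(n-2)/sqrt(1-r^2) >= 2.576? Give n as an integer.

17

Need r·√(n−2)/√(1−r²) ≥ 2.576
√(n−2) ≥ 2.576·√(1−0.314721) / 0.561 = 2.576·0.827816 / 0.561 = 3.8012
n−2 ≥ 14.4491  ⇒  n ≥ 16.4491
Smallest integer n = 17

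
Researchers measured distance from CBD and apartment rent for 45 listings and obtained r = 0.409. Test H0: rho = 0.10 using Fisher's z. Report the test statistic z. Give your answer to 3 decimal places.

Fisher z: atanh(0.409) = 0.434410, atanh(0.10) = 0.100335
z = (z_r − z_0)·√(n−3) = (0.434410 − 0.100335)·√42 = 0.334075 · 6.480741 = 2.165

2.165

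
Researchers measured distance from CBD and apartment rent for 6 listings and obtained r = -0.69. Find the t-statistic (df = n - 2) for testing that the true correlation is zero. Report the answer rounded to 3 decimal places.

1 − r² = 1 − 0.4761 = 0.5239;  √(1−r²) = 0.723809
√(n−2) = √4 = 2.000000
t = r·√(n−2)/√(1−r²) = -0.69 · 2.000000 / 0.723809 = -1.907

-1.907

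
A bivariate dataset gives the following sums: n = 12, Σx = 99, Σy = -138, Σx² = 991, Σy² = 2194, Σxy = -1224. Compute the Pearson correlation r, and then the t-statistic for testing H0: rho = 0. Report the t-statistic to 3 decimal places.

-0.862

Numerator: nΣxy − (Σx)(Σy) = 12·(-1224) − (99)(-138) = -1026
Denominator: √[(nΣx²−(Σx)²)(nΣy²−(Σy)²)]
  nΣx²−(Σx)² = 12·991 − 9801 = 2091;  nΣy²−(Σy)² = 12·2194 − 19044 = 7284
  √(2091·7284) = √15230844 = 3902.6714
r = -1026 / 3902.6714 = -0.2629
t = r·√(n−2)/√(1−r²) = -0.2629·√10 / √(1−0.069116) = -0.831363 / 0.964823 = -0.862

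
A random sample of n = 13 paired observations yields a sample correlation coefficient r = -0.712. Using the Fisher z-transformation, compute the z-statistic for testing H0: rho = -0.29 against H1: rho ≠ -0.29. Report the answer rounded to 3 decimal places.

Fisher z: atanh(-0.712) = -0.891229, atanh(-0.29) = -0.298566
z = (z_r − z_0)·√(n−3) = (-0.891229 − (-0.298566))·√10 = -0.592663 · 3.162278 = -1.874

-1.874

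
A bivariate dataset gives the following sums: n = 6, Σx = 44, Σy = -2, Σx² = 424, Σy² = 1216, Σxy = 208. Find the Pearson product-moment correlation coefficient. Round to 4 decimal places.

0.6345

Numerator: nΣxy − (Σx)(Σy) = 6·208 − (44)(-2) = 1336
Denominator: √[(nΣx²−(Σx)²)(nΣy²−(Σy)²)]
  nΣx²−(Σx)² = 6·424 − 1936 = 608;  nΣy²−(Σy)² = 6·1216 − 4 = 7292
  √(608·7292) = √4433536 = 2105.5964
r = 1336 / 2105.5964 = 0.6345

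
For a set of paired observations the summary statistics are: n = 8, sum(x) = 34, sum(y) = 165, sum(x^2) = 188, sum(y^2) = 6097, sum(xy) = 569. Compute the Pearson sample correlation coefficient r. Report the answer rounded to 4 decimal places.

S_xy = nΣxy − ΣxΣy = 8·569 − 34·165 = 4552 − 5610 = -1058
S_xx = nΣx² − (Σx)² = 8·188 − 34² = 1504 − 1156 = 348
S_yy = nΣy² − (Σy)² = 8·6097 − 165² = 48776 − 27225 = 21551
r = S_xy / √(S_xx·S_yy) = -1058 / √(348·21551) = -1058 / √7499748 = -1058 / 2738.5668 = -0.3863

-0.3863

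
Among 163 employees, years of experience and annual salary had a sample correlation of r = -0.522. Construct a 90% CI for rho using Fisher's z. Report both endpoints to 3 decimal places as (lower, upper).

Fisher z: z_r = atanh(r) = ½·ln((1+(-0.522))/(1−(-0.522))) = -0.579085
SE(z) = 1/√(n−3) = 1/√160 = 0.079057
90% ⇒ z* = 1.645; margin = 1.645·0.079057 = 0.130049
CI on z-scale: (-0.709134, -0.449036)
Back-transform: tanh(-0.709134) = -0.610133, tanh(-0.449036) = -0.421106

(-0.610, -0.421)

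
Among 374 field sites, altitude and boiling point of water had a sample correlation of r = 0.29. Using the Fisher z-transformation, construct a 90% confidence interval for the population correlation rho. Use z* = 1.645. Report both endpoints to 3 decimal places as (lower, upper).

z_r = atanh(0.29) = 0.298566;  SE = 1/√(n−3) = 1/√371 = 0.051917
z-limits: 0.298566 ± 1.645·0.051917 = 0.298566 ± 0.085403 = [0.213163, 0.383969]
ρ-limits: (tanh 0.213163, tanh 0.383969) = (0.210, 0.366)

(0.210, 0.366)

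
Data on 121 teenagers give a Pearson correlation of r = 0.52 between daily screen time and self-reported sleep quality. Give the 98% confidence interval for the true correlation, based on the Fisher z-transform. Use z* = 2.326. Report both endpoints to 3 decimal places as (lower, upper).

Fisher z: z_r = atanh(r) = ½·ln((1+0.52)/(1−0.52)) = 0.576340
SE(z) = 1/√(n−3) = 1/√118 = 0.092057
98% ⇒ z* = 2.326; margin = 2.326·0.092057 = 0.214125
CI on z-scale: (0.362215, 0.790465)
Back-transform: tanh(0.362215) = 0.347164, tanh(0.790465) = 0.658672

(0.347, 0.659)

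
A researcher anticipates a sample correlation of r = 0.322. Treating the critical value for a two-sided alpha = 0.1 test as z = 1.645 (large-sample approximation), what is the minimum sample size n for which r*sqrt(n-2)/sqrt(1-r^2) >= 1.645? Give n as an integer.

r√(n−2)/√(1−r²) ≥ 1.645  ⇔  n−2 ≥ (1.645)²·(1−r²)/r²
(1−r²)/r² = (1−0.103684)/0.103684 = 8.6447
n ≥ 2 + 2.706025·8.6447 = 2 + 23.3928 = 25.3928
⌈25.3928⌉ = 26

26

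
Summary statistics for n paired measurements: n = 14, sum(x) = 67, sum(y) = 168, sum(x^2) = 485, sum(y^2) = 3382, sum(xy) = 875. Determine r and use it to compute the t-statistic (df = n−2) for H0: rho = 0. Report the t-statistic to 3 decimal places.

0.525

Numerator: nΣxy − (Σx)(Σy) = 14·875 − (67)(168) = 994
Denominator: √[(nΣx²−(Σx)²)(nΣy²−(Σy)²)]
  nΣx²−(Σx)² = 14·485 − 4489 = 2301;  nΣy²−(Σy)² = 14·3382 − 28224 = 19124
  √(2301·19124) = √44004324 = 6633.5755
r = 994 / 6633.5755 = 0.1498
t = r·√(n−2)/√(1−r²) = 0.1498·√12 / √(1−0.022440) = 0.518922 / 0.988716 = 0.525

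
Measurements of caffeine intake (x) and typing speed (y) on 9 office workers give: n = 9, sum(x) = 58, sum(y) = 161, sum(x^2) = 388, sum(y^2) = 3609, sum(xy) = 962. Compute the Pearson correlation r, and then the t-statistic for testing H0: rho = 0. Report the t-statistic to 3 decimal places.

-2.929

S_xy = nΣxy − ΣxΣy = 9·962 − 58·161 = 8658 − 9338 = -680
S_xx = nΣx² − (Σx)² = 9·388 − 58² = 3492 − 3364 = 128
S_yy = nΣy² − (Σy)² = 9·3609 − 161² = 32481 − 25921 = 6560
r = S_xy / √(S_xx·S_yy) = -680 / √(128·6560) = -680 / √839680 = -680 / 916.3405 = -0.7421
t = r·√(n−2)/√(1−r²) = -0.7421·√7 / √(1−0.550712) = -1.963412 / 0.670289 = -2.929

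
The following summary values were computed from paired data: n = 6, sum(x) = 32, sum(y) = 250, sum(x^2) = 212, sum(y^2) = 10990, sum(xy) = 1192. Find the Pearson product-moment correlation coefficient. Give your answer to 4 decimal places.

-0.9181

Numerator: nΣxy − (Σx)(Σy) = 6·1192 − (32)(250) = -848
Denominator: √[(nΣx²−(Σx)²)(nΣy²−(Σy)²)]
  nΣx²−(Σx)² = 6·212 − 1024 = 248;  nΣy²−(Σy)² = 6·10990 − 62500 = 3440
  √(248·3440) = √853120 = 923.6450
r = -848 / 923.6450 = -0.9181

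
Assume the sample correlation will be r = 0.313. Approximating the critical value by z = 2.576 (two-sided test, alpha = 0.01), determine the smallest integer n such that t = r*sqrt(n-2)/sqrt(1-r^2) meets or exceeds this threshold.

Need r·√(n−2)/√(1−r²) ≥ 2.576
√(n−2) ≥ 2.576·√(1−0.097969) / 0.313 = 2.576·0.949753 / 0.313 = 7.8165
n−2 ≥ 61.0977  ⇒  n ≥ 63.0977
Smallest integer n = 64

64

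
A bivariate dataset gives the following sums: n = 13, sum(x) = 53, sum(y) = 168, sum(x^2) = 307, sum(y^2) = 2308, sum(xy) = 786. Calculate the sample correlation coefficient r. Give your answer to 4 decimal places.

S_xy = nΣxy − ΣxΣy = 13·786 − 53·168 = 10218 − 8904 = 1314
S_xx = nΣx² − (Σx)² = 13·307 − 53² = 3991 − 2809 = 1182
S_yy = nΣy² − (Σy)² = 13·2308 − 168² = 30004 − 28224 = 1780
r = S_xy / √(S_xx·S_yy) = 1314 / √(1182·1780) = 1314 / √2103960 = 1314 / 1450.5034 = 0.9059

0.9059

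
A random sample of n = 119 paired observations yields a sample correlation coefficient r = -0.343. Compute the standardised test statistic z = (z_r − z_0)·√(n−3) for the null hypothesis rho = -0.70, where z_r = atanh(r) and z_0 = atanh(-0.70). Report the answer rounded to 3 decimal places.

z_r = atanh(-0.343) = -0.357489,  z_0 = atanh(-0.70) = -0.867301
SE = 1/√(n−3) = 1/√116 = 0.092848
z = (z_r − z_0)/SE = (-0.357489 − (-0.867301)) / 0.092848 = 0.509812 / 0.092848 = 5.491

5.491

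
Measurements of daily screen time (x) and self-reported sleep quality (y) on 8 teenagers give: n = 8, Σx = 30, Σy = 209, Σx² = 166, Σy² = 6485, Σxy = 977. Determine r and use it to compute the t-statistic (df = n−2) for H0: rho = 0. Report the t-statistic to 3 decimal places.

3.580

S_xy = nΣxy − ΣxΣy = 8·977 − 30·209 = 7816 − 6270 = 1546
S_xx = nΣx² − (Σx)² = 8·166 − 30² = 1328 − 900 = 428
S_yy = nΣy² − (Σy)² = 8·6485 − 209² = 51880 − 43681 = 8199
r = S_xy / √(S_xx·S_yy) = 1546 / √(428·8199) = 1546 / √3509172 = 1546 / 1873.2784 = 0.8253
t = r·√(n−2)/√(1−r²) = 0.8253·√6 / √(1−0.681120) = 2.021564 / 0.564695 = 3.580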